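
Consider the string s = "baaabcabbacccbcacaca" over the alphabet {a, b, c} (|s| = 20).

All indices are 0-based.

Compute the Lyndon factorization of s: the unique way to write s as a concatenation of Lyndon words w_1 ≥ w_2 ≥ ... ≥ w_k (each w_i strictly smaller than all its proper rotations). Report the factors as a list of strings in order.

["b", "aaabcabbacccbcacac", "a"]

emit factor 1: 'b' (i=0, period=1)
emit factor 2: 'aaabcabbacccbcacac' (i=1, period=18)
emit factor 3: 'a' (i=19, period=1)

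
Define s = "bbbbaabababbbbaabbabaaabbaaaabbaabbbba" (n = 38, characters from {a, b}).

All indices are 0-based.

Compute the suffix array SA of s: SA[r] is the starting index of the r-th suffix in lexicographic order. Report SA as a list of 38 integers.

rank | idx | suffix
   0 |  37 | a
   1 |  25 | aaaabbaabbbba
   2 |  20 | aaabbaaaabbaabbbba
   3 |  26 | aaabbaabbbba
   4 |   4 | aabababbbbaabbabaaabbaaaabbaabbbba
   5 |  21 | aabbaaaabbaabbbba
   6 |  27 | aabbaabbbba
   7 |  14 | aabbabaaabbaaaabbaabbbba
   8 |  31 | aabbbba
   9 |  18 | abaaabbaaaabbaabbbba
  10 |   5 | abababbbbaabbabaaabbaaaabbaabbbba
  11 |   7 | ababbbbaabbabaaabbaaaabbaabbbba
  12 |  22 | abbaaaabbaabbbba
  13 |  28 | abbaabbbba
  14 |  15 | abbabaaabbaaaabbaabbbba
  15 |  32 | abbbba
  16 |   9 | abbbbaabbabaaabbaaaabbaabbbba
  17 |  36 | ba
  18 |  24 | baaaabbaabbbba
  19 |  19 | baaabbaaaabbaabbbba
  20 |   3 | baabababbbbaabbabaaabbaaaabbaabbbba
  21 |  13 | baabbabaaabbaaaabbaabbbba
  22 |  30 | baabbbba
  23 |  17 | babaaabbaaaabbaabbbba
  24 |   6 | bababbbbaabbabaaabbaaaabbaabbbba
  25 |   8 | babbbbaabbabaaabbaaaabbaabbbba
  26 |  35 | bba
  27 |  23 | bbaaaabbaabbbba
  28 |   2 | bbaabababbbbaabbabaaabbaaaabbaabbbba
  29 |  12 | bbaabbabaaabbaaaabbaabbbba
  30 |  29 | bbaabbbba
  31 |  16 | bbabaaabbaaaabbaabbbba
  32 |  34 | bbba
  33 |   1 | bbbaabababbbbaabbabaaabbaaaabbaabbbba
  34 |  11 | bbbaabbabaaabbaaaabbaabbbba
  35 |  33 | bbbba
  36 |   0 | bbbbaabababbbbaabbabaaabbaaaabbaabbbba
  37 |  10 | bbbbaabbabaaabbaaaabbaabbbba

[37, 25, 20, 26, 4, 21, 27, 14, 31, 18, 5, 7, 22, 28, 15, 32, 9, 36, 24, 19, 3, 13, 30, 17, 6, 8, 35, 23, 2, 12, 29, 16, 34, 1, 11, 33, 0, 10]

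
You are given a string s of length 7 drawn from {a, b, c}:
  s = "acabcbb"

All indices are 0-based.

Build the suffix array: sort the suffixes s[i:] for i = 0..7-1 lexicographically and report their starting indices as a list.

sorted suffixes:
  #0 SA[0]=2  'abcbb'
  #1 SA[1]=0  'acabcbb'
  #2 SA[2]=6  'b'
  #3 SA[3]=5  'bb'
  #4 SA[4]=3  'bcbb'
  #5 SA[5]=1  'cabcbb'
  #6 SA[6]=4  'cbb'

[2, 0, 6, 5, 3, 1, 4]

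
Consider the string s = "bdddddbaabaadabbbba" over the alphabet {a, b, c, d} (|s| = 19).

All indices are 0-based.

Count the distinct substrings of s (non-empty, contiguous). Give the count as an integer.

160

rank→(start, suffix):
  0 → (18, 'a')
  1 → (7, 'aabaadabbbba')
  2 → (10, 'aadabbbba')
  3 → (8, 'abaadabbbba')
  4 → (13, 'abbbba')
  5 → (11, 'adabbbba')
  6 → (17, 'ba')
  7 → (6, 'baabaadabbbba')
  8 → (9, 'baadabbbba')
  9 → (16, 'bba')
  10 → (15, 'bbba')
  11 → (14, 'bbbba')
  12 → (0, 'bdddddbaabaadabbbba')
  13 → (12, 'dabbbba')
  14 → (5, 'dbaabaadabbbba')
  15 → (4, 'ddbaabaadabbbba')
  16 → (3, 'dddbaabaadabbbba')
  17 → (2, 'ddddbaabaadabbbba')
  18 → (1, 'dddddbaabaadabbbba')

SA = [18, 7, 10, 8, 13, 11, 17, 6, 9, 16, 15, 14, 0, 12, 5, 4, 3, 2, 1]
rank  pair      lcp
   1  s[18:],s[7:]  1  'a'
   2  s[7:],s[10:]  2  'aa'
   3  s[10:],s[8:]  1  'a'
   4  s[8:],s[13:]  2  'ab'
   5  s[13:],s[11:]  1  'a'
   6  s[11:],s[17:]  0  ''
   7  s[17:],s[6:]  2  'ba'
   8  s[6:],s[9:]  3  'baa'
   9  s[9:],s[16:]  1  'b'
  10  s[16:],s[15:]  2  'bb'
  11  s[15:],s[14:]  3  'bbb'
  12  s[14:],s[0:]  1  'b'
  13  s[0:],s[12:]  0  ''
  14  s[12:],s[5:]  1  'd'
  15  s[5:],s[4:]  1  'd'
  16  s[4:],s[3:]  2  'dd'
  17  s[3:],s[2:]  3  'ddd'
  18  s[2:],s[1:]  4  'dddd'

n(n+1)/2 = 19·20/2 = 190
Σ LCP = 0 + 1 + 2 + 1 + 2 + 1 + 0 + 2 + 3 + 1 + 2 + 3 + 1 + 0 + 1 + 1 + 2 + 3 + 4 = 30
distinct = 190 − 30 = 160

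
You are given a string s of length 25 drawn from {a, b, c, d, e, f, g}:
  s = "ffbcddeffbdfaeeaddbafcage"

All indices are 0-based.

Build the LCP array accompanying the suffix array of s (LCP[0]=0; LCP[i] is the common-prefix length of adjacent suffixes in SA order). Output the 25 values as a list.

[0, 1, 1, 1, 0, 1, 1, 0, 1, 0, 1, 2, 1, 1, 0, 1, 1, 1, 0, 1, 2, 1, 1, 3, 0]

sorted suffixes:
  #0 SA[0]=15  'addbafcage'
  #1 SA[1]=12  'aeeaddbafcage'
  #2 SA[2]=19  'afcage'
  #3 SA[3]=22  'age'
  #4 SA[4]=18  'bafcage'
  #5 SA[5]=2  'bcddeffbdfaeeaddbafcage'
  #6 SA[6]=9  'bdfaeeaddbafcage'
  #7 SA[7]=21  'cage'
  #8 SA[8]=3  'cddeffbdfaeeaddbafcage'
  #9 SA[9]=17  'dbafcage'
  #10 SA[10]=16  'ddbafcage'
  #11 SA[11]=4  'ddeffbdfaeeaddbafcage'
  #12 SA[12]=5  'deffbdfaeeaddbafcage'
  #13 SA[13]=10  'dfaeeaddbafcage'
  #14 SA[14]=24  'e'
  #15 SA[15]=14  'eaddbafcage'
  #16 SA[16]=13  'eeaddbafcage'
  #17 SA[17]=6  'effbdfaeeaddbafcage'
  #18 SA[18]=11  'faeeaddbafcage'
  #19 SA[19]=1  'fbcddeffbdfaeeaddbafcage'
  #20 SA[20]=8  'fbdfaeeaddbafcage'
  #21 SA[21]=20  'fcage'
  #22 SA[22]=0  'ffbcddeffbdfaeeaddbafcage'
  #23 SA[23]=7  'ffbdfaeeaddbafcage'
  #24 SA[24]=23  'ge'

SA = [15, 12, 19, 22, 18, 2, 9, 21, 3, 17, 16, 4, 5, 10, 24, 14, 13, 6, 11, 1, 8, 20, 0, 7, 23]
i: (SA[i-1],SA[i]) lcp shared
  1: (15,12) 1 'a'
  2: (12,19) 1 'a'
  3: (19,22) 1 'a'
  4: (22,18) 0 ''
  5: (18,2) 1 'b'
  6: (2,9) 1 'b'
  7: (9,21) 0 ''
  8: (21,3) 1 'c'
  9: (3,17) 0 ''
  10: (17,16) 1 'd'
  11: (16,4) 2 'dd'
  12: (4,5) 1 'd'
  13: (5,10) 1 'd'
  14: (10,24) 0 ''
  15: (24,14) 1 'e'
  16: (14,13) 1 'e'
  17: (13,6) 1 'e'
  18: (6,11) 0 ''
  19: (11,1) 1 'f'
  20: (1,8) 2 'fb'
  21: (8,20) 1 'f'
  22: (20,0) 1 'f'
  23: (0,7) 3 'ffb'
  24: (7,23) 0 ''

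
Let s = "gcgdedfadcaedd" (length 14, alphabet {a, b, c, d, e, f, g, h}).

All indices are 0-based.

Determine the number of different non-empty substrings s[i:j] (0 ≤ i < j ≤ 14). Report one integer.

rank→(start, suffix):
  0 → (7, 'adcaedd')
  1 → (10, 'aedd')
  2 → (9, 'caedd')
  3 → (1, 'cgdedfadcaedd')
  4 → (13, 'd')
  5 → (8, 'dcaedd')
  6 → (12, 'dd')
  7 → (3, 'dedfadcaedd')
  8 → (5, 'dfadcaedd')
  9 → (11, 'edd')
  10 → (4, 'edfadcaedd')
  11 → (6, 'fadcaedd')
  12 → (0, 'gcgdedfadcaedd')
  13 → (2, 'gdedfadcaedd')

SA = [7, 10, 9, 1, 13, 8, 12, 3, 5, 11, 4, 6, 0, 2]
[i] adj suffixes → lcp
  [1] 7/10 → 1 ('a')
  [2] 10/9 → 0 ('')
  [3] 9/1 → 1 ('c')
  [4] 1/13 → 0 ('')
  [5] 13/8 → 1 ('d')
  [6] 8/12 → 1 ('d')
  [7] 12/3 → 1 ('d')
  [8] 3/5 → 1 ('d')
  [9] 5/11 → 0 ('')
  [10] 11/4 → 2 ('ed')
  [11] 4/6 → 0 ('')
  [12] 6/0 → 0 ('')
  [13] 0/2 → 1 ('g')

n(n+1)/2 = 14·15/2 = 105
Σ LCP = 0 + 1 + 0 + 1 + 0 + 1 + 1 + 1 + 1 + 0 + 2 + 0 + 0 + 1 = 9
distinct = 105 − 9 = 96

96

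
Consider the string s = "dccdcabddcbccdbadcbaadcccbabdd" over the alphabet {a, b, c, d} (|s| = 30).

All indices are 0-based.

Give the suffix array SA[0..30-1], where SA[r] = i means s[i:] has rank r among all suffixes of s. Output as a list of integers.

rank→(start, suffix):
  0 → (19, 'aadcccbabdd')
  1 → (26, 'abdd')
  2 → (5, 'abddcbccdbadcbaadcccbabdd')
  3 → (15, 'adcbaadcccbabdd')
  4 → (20, 'adcccbabdd')
  5 → (18, 'baadcccbabdd')
  6 → (25, 'babdd')
  7 → (14, 'badcbaadcccbabdd')
  8 → (10, 'bccdbadcbaadcccbabdd')
  9 → (27, 'bdd')
  10 → (6, 'bddcbccdbadcbaadcccbabdd')
  11 → (4, 'cabddcbccdbadcbaadcccbabdd')
  12 → (17, 'cbaadcccbabdd')
  13 → (24, 'cbabdd')
  14 → (9, 'cbccdbadcbaadcccbabdd')
  15 → (23, 'ccbabdd')
  16 → (22, 'cccbabdd')
  17 → (11, 'ccdbadcbaadcccbabdd')
  18 → (1, 'ccdcabddcbccdbadcbaadcccbabdd')
  19 → (12, 'cdbadcbaadcccbabdd')
  20 → (2, 'cdcabddcbccdbadcbaadcccbabdd')
  21 → (29, 'd')
  22 → (13, 'dbadcbaadcccbabdd')
  23 → (3, 'dcabddcbccdbadcbaadcccbabdd')
  24 → (16, 'dcbaadcccbabdd')
  25 → (8, 'dcbccdbadcbaadcccbabdd')
  26 → (21, 'dcccbabdd')
  27 → (0, 'dccdcabddcbccdbadcbaadcccbabdd')
  28 → (28, 'dd')
  29 → (7, 'ddcbccdbadcbaadcccbabdd')

[19, 26, 5, 15, 20, 18, 25, 14, 10, 27, 6, 4, 17, 24, 9, 23, 22, 11, 1, 12, 2, 29, 13, 3, 16, 8, 21, 0, 28, 7]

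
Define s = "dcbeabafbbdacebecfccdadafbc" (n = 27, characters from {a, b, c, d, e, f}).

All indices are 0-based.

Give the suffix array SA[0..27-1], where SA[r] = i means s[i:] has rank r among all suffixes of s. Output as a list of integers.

[4, 11, 21, 6, 23, 5, 8, 25, 9, 2, 14, 26, 1, 18, 19, 12, 16, 10, 20, 22, 0, 3, 13, 15, 7, 24, 17]

rank→(start, suffix):
  0 → (4, 'abafbbdacebecfccdadafbc')
  1 → (11, 'acebecfccdadafbc')
  2 → (21, 'adafbc')
  3 → (6, 'afbbdacebecfccdadafbc')
  4 → (23, 'afbc')
  5 → (5, 'bafbbdacebecfccdadafbc')
  6 → (8, 'bbdacebecfccdadafbc')
  7 → (25, 'bc')
  8 → (9, 'bdacebecfccdadafbc')
  9 → (2, 'beabafbbdacebecfccdadafbc')
  10 → (14, 'becfccdadafbc')
  11 → (26, 'c')
  12 → (1, 'cbeabafbbdacebecfccdadafbc')
  13 → (18, 'ccdadafbc')
  14 → (19, 'cdadafbc')
  15 → (12, 'cebecfccdadafbc')
  16 → (16, 'cfccdadafbc')
  17 → (10, 'dacebecfccdadafbc')
  18 → (20, 'dadafbc')
  19 → (22, 'dafbc')
  20 → (0, 'dcbeabafbbdacebecfccdadafbc')
  21 → (3, 'eabafbbdacebecfccdadafbc')
  22 → (13, 'ebecfccdadafbc')
  23 → (15, 'ecfccdadafbc')
  24 → (7, 'fbbdacebecfccdadafbc')
  25 → (24, 'fbc')
  26 → (17, 'fccdadafbc')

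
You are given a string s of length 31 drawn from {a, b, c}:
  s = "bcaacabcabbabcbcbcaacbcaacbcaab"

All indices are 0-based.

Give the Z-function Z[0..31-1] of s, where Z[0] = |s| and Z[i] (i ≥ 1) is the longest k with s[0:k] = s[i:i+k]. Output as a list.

Z[0]=31
i=1: i≥r, start 0; Z[1]=0
i=2: i≥r, start 0; Z[2]=0
i=3: i≥r, start 0; Z[3]=0
i=4: i≥r, start 0; Z[4]=0
i=5: i≥r, start 0; Z[5]=0
i=6: i≥r, start 0; Z[6]=3 scan→box=[6,9)
i=7: min(r-i=2, Z[1]=0)=0; Z[7]=0
i=8: min(r-i=1, Z[2]=0)=0; Z[8]=0
i=9: i≥r, start 0; Z[9]=1 scan→box=[9,10)
i=10: i≥r, start 0; Z[10]=1 scan→box=[10,11)
i=11: i≥r, start 0; Z[11]=0
i=12: i≥r, start 0; Z[12]=2 scan→box=[12,14)
i=13: min(r-i=1, Z[1]=0)=0; Z[13]=0
i=14: i≥r, start 0; Z[14]=2 scan→box=[14,16)
i=15: min(r-i=1, Z[1]=0)=0; Z[15]=0
i=16: i≥r, start 0; Z[16]=5 scan→box=[16,21)
i=17: min(r-i=4, Z[1]=0)=0; Z[17]=0
i=18: min(r-i=3, Z[2]=0)=0; Z[18]=0
i=19: min(r-i=2, Z[3]=0)=0; Z[19]=0
i=20: min(r-i=1, Z[4]=0)=0; Z[20]=0
i=21: i≥r, start 0; Z[21]=5 scan→box=[21,26)
i=22: min(r-i=4, Z[1]=0)=0; Z[22]=0
i=23: min(r-i=3, Z[2]=0)=0; Z[23]=0
i=24: min(r-i=2, Z[3]=0)=0; Z[24]=0
i=25: min(r-i=1, Z[4]=0)=0; Z[25]=0
i=26: i≥r, start 0; Z[26]=4 scan→box=[26,30)
i=27: min(r-i=3, Z[1]=0)=0; Z[27]=0
i=28: min(r-i=2, Z[2]=0)=0; Z[28]=0
i=29: min(r-i=1, Z[3]=0)=0; Z[29]=0
i=30: i≥r, start 0; Z[30]=1 scan→box=[30,31)

[31, 0, 0, 0, 0, 0, 3, 0, 0, 1, 1, 0, 2, 0, 2, 0, 5, 0, 0, 0, 0, 5, 0, 0, 0, 0, 4, 0, 0, 0, 1]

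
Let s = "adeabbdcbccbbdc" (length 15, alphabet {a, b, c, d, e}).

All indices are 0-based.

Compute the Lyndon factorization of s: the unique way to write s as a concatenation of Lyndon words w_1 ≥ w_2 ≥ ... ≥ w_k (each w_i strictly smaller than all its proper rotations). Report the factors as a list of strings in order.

["ade", "abbdcbccbbdc"]

emit factor 1: 'ade' (i=0, period=3)
emit factor 2: 'abbdcbccbbdc' (i=3, period=12)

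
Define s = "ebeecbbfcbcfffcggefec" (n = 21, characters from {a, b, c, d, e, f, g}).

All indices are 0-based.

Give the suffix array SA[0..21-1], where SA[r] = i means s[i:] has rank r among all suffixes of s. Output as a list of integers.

sorted suffixes:
  #0 SA[0]=5  'bbfcbcfffcggefec'
  #1 SA[1]=9  'bcfffcggefec'
  #2 SA[2]=1  'beecbbfcbcfffcggefec'
  #3 SA[3]=6  'bfcbcfffcggefec'
  #4 SA[4]=20  'c'
  #5 SA[5]=4  'cbbfcbcfffcggefec'
  #6 SA[6]=8  'cbcfffcggefec'
  #7 SA[7]=10  'cfffcggefec'
  #8 SA[8]=14  'cggefec'
  #9 SA[9]=0  'ebeecbbfcbcfffcggefec'
  #10 SA[10]=19  'ec'
  #11 SA[11]=3  'ecbbfcbcfffcggefec'
  #12 SA[12]=2  'eecbbfcbcfffcggefec'
  #13 SA[13]=17  'efec'
  #14 SA[14]=7  'fcbcfffcggefec'
  #15 SA[15]=13  'fcggefec'
  #16 SA[16]=18  'fec'
  #17 SA[17]=12  'ffcggefec'
  #18 SA[18]=11  'fffcggefec'
  #19 SA[19]=16  'gefec'
  #20 SA[20]=15  'ggefec'

[5, 9, 1, 6, 20, 4, 8, 10, 14, 0, 19, 3, 2, 17, 7, 13, 18, 12, 11, 16, 15]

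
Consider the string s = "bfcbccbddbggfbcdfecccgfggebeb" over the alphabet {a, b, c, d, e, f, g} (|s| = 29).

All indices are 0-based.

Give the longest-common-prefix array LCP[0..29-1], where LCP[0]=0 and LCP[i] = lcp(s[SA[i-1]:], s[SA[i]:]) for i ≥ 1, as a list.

rank | idx | suffix
   0 |  28 | b
   1 |   3 | bccbddbggfbcdfecccgfggebeb
   2 |  13 | bcdfecccgfggebeb
   3 |   6 | bddbggfbcdfecccgfggebeb
   4 |  26 | beb
   5 |   0 | bfcbccbddbggfbcdfecccgfggebeb
   6 |   9 | bggfbcdfecccgfggebeb
   7 |   2 | cbccbddbggfbcdfecccgfggebeb
   8 |   5 | cbddbggfbcdfecccgfggebeb
   9 |   4 | ccbddbggfbcdfecccgfggebeb
  10 |  18 | cccgfggebeb
  11 |  19 | ccgfggebeb
  12 |  14 | cdfecccgfggebeb
  13 |  20 | cgfggebeb
  14 |   8 | dbggfbcdfecccgfggebeb
  15 |   7 | ddbggfbcdfecccgfggebeb
  16 |  15 | dfecccgfggebeb
  17 |  27 | eb
  18 |  25 | ebeb
  19 |  17 | ecccgfggebeb
  20 |  12 | fbcdfecccgfggebeb
  21 |   1 | fcbccbddbggfbcdfecccgfggebeb
  22 |  16 | fecccgfggebeb
  23 |  22 | fggebeb
  24 |  24 | gebeb
  25 |  11 | gfbcdfecccgfggebeb
  26 |  21 | gfggebeb
  27 |  23 | ggebeb
  28 |  10 | ggfbcdfecccgfggebeb

SA = [28, 3, 13, 6, 26, 0, 9, 2, 5, 4, 18, 19, 14, 20, 8, 7, 15, 27, 25, 17, 12, 1, 16, 22, 24, 11, 21, 23, 10]
rank  pair      lcp
   1  s[28:],s[3:]  1  'b'
   2  s[3:],s[13:]  2  'bc'
   3  s[13:],s[6:]  1  'b'
   4  s[6:],s[26:]  1  'b'
   5  s[26:],s[0:]  1  'b'
   6  s[0:],s[9:]  1  'b'
   7  s[9:],s[2:]  0  ''
   8  s[2:],s[5:]  2  'cb'
   9  s[5:],s[4:]  1  'c'
  10  s[4:],s[18:]  2  'cc'
  11  s[18:],s[19:]  2  'cc'
  12  s[19:],s[14:]  1  'c'
  13  s[14:],s[20:]  1  'c'
  14  s[20:],s[8:]  0  ''
  15  s[8:],s[7:]  1  'd'
  16  s[7:],s[15:]  1  'd'
  17  s[15:],s[27:]  0  ''
  18  s[27:],s[25:]  2  'eb'
  19  s[25:],s[17:]  1  'e'
  20  s[17:],s[12:]  0  ''
  21  s[12:],s[1:]  1  'f'
  22  s[1:],s[16:]  1  'f'
  23  s[16:],s[22:]  1  'f'
  24  s[22:],s[24:]  0  ''
  25  s[24:],s[11:]  1  'g'
  26  s[11:],s[21:]  2  'gf'
  27  s[21:],s[23:]  1  'g'
  28  s[23:],s[10:]  2  'gg'

[0, 1, 2, 1, 1, 1, 1, 0, 2, 1, 2, 2, 1, 1, 0, 1, 1, 0, 2, 1, 0, 1, 1, 1, 0, 1, 2, 1, 2]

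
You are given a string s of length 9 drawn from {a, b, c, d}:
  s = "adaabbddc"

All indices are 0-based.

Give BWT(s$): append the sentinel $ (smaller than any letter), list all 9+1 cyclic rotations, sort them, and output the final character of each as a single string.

rank  rotation    last
    0  $adaabbddc  c
    1  aabbddc$ad  d
    2  abbddc$ada  a
    3  adaabbddc$  $
    4  bbddc$adaa  a
    5  bddc$adaab  b
    6  c$adaabbdd  d
    7  daabbddc$a  a
    8  dc$adaabbd  d
    9  ddc$adaabb  b

cda$abdadb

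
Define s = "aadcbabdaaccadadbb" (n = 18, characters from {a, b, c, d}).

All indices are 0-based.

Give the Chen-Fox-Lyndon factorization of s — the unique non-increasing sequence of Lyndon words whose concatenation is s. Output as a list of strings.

emit factor 1: 'aadcbabd' (i=0, period=8)
emit factor 2: 'aaccadadbb' (i=8, period=10)

["aadcbabd", "aaccadadbb"]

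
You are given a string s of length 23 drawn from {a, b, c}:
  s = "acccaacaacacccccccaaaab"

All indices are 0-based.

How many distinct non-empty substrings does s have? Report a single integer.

rank→(start, suffix):
  0 → (18, 'aaaab')
  1 → (19, 'aaab')
  2 → (20, 'aab')
  3 → (4, 'aacaacacccccccaaaab')
  4 → (7, 'aacacccccccaaaab')
  5 → (21, 'ab')
  6 → (5, 'acaacacccccccaaaab')
  7 → (8, 'acacccccccaaaab')
  8 → (0, 'acccaacaacacccccccaaaab')
  9 → (10, 'acccccccaaaab')
  10 → (22, 'b')
  11 → (17, 'caaaab')
  12 → (3, 'caacaacacccccccaaaab')
  13 → (6, 'caacacccccccaaaab')
  14 → (9, 'cacccccccaaaab')
  15 → (16, 'ccaaaab')
  16 → (2, 'ccaacaacacccccccaaaab')
  17 → (15, 'cccaaaab')
  18 → (1, 'cccaacaacacccccccaaaab')
  19 → (14, 'ccccaaaab')
  20 → (13, 'cccccaaaab')
  21 → (12, 'ccccccaaaab')
  22 → (11, 'cccccccaaaab')

SA = [18, 19, 20, 4, 7, 21, 5, 8, 0, 10, 22, 17, 3, 6, 9, 16, 2, 15, 1, 14, 13, 12, 11]
[i] adj suffixes → lcp
  [1] 18/19 → 3 ('aaa')
  [2] 19/20 → 2 ('aa')
  [3] 20/4 → 2 ('aa')
  [4] 4/7 → 4 ('aaca')
  [5] 7/21 → 1 ('a')
  [6] 21/5 → 1 ('a')
  [7] 5/8 → 3 ('aca')
  [8] 8/0 → 2 ('ac')
  [9] 0/10 → 4 ('accc')
  [10] 10/22 → 0 ('')
  [11] 22/17 → 0 ('')
  [12] 17/3 → 3 ('caa')
  [13] 3/6 → 5 ('caaca')
  [14] 6/9 → 2 ('ca')
  [15] 9/16 → 1 ('c')
  [16] 16/2 → 4 ('ccaa')
  [17] 2/15 → 2 ('cc')
  [18] 15/1 → 5 ('cccaa')
  [19] 1/14 → 3 ('ccc')
  [20] 14/13 → 4 ('cccc')
  [21] 13/12 → 5 ('ccccc')
  [22] 12/11 → 6 ('cccccc')

n(n+1)/2 = 23·24/2 = 276
Σ LCP = 0 + 3 + 2 + 2 + 4 + 1 + 1 + 3 + 2 + 4 + 0 + 0 + 3 + 5 + 2 + 1 + 4 + 2 + 5 + 3 + 4 + 5 + 6 = 62
distinct = 276 − 62 = 214

214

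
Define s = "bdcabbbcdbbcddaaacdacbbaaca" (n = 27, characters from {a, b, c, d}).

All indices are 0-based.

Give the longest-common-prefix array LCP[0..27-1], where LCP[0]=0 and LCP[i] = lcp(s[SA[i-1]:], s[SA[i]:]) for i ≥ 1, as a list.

[0, 1, 2, 3, 1, 1, 2, 2, 0, 1, 2, 2, 4, 1, 3, 1, 0, 2, 1, 1, 2, 2, 0, 2, 1, 1, 1]

sorted suffixes:
  #0 SA[0]=26  'a'
  #1 SA[1]=14  'aaacdacbbaaca'
  #2 SA[2]=23  'aaca'
  #3 SA[3]=15  'aacdacbbaaca'
  #4 SA[4]=3  'abbbcdbbcddaaacdacbbaaca'
  #5 SA[5]=24  'aca'
  #6 SA[6]=19  'acbbaaca'
  #7 SA[7]=16  'acdacbbaaca'
  #8 SA[8]=22  'baaca'
  #9 SA[9]=21  'bbaaca'
  #10 SA[10]=4  'bbbcdbbcddaaacdacbbaaca'
  #11 SA[11]=5  'bbcdbbcddaaacdacbbaaca'
  #12 SA[12]=9  'bbcddaaacdacbbaaca'
  #13 SA[13]=6  'bcdbbcddaaacdacbbaaca'
  #14 SA[14]=10  'bcddaaacdacbbaaca'
  #15 SA[15]=0  'bdcabbbcdbbcddaaacdacbbaaca'
  #16 SA[16]=25  'ca'
  #17 SA[17]=2  'cabbbcdbbcddaaacdacbbaaca'
  #18 SA[18]=20  'cbbaaca'
  #19 SA[19]=17  'cdacbbaaca'
  #20 SA[20]=7  'cdbbcddaaacdacbbaaca'
  #21 SA[21]=11  'cddaaacdacbbaaca'
  #22 SA[22]=13  'daaacdacbbaaca'
  #23 SA[23]=18  'dacbbaaca'
  #24 SA[24]=8  'dbbcddaaacdacbbaaca'
  #25 SA[25]=1  'dcabbbcdbbcddaaacdacbbaaca'
  #26 SA[26]=12  'ddaaacdacbbaaca'

SA = [26, 14, 23, 15, 3, 24, 19, 16, 22, 21, 4, 5, 9, 6, 10, 0, 25, 2, 20, 17, 7, 11, 13, 18, 8, 1, 12]
[i] adj suffixes → lcp
  [1] 26/14 → 1 ('a')
  [2] 14/23 → 2 ('aa')
  [3] 23/15 → 3 ('aac')
  [4] 15/3 → 1 ('a')
  [5] 3/24 → 1 ('a')
  [6] 24/19 → 2 ('ac')
  [7] 19/16 → 2 ('ac')
  [8] 16/22 → 0 ('')
  [9] 22/21 → 1 ('b')
  [10] 21/4 → 2 ('bb')
  [11] 4/5 → 2 ('bb')
  [12] 5/9 → 4 ('bbcd')
  [13] 9/6 → 1 ('b')
  [14] 6/10 → 3 ('bcd')
  [15] 10/0 → 1 ('b')
  [16] 0/25 → 0 ('')
  [17] 25/2 → 2 ('ca')
  [18] 2/20 → 1 ('c')
  [19] 20/17 → 1 ('c')
  [20] 17/7 → 2 ('cd')
  [21] 7/11 → 2 ('cd')
  [22] 11/13 → 0 ('')
  [23] 13/18 → 2 ('da')
  [24] 18/8 → 1 ('d')
  [25] 8/1 → 1 ('d')
  [26] 1/12 → 1 ('d')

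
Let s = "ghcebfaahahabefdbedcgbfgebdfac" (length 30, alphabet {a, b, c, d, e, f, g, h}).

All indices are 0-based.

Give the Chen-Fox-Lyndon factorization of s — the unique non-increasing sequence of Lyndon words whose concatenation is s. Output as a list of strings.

["gh", "ce", "bf", "aahahabefdbedcgbfgebdfac"]

emit factor 1: 'gh' (i=0, period=2)
emit factor 2: 'ce' (i=2, period=2)
emit factor 3: 'bf' (i=4, period=2)
emit factor 4: 'aahahabefdbedcgbfgebdfac' (i=6, period=24)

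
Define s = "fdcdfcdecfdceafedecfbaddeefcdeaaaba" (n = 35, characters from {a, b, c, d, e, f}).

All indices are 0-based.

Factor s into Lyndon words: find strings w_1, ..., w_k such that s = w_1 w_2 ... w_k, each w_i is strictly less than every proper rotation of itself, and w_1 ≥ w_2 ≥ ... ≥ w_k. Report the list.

["f", "d", "cdf", "cdecfdce", "afedecfb", "addeefcde", "aaab", "a"]

emit factor 1: 'f' (i=0, period=1)
emit factor 2: 'd' (i=1, period=1)
emit factor 3: 'cdf' (i=2, period=3)
emit factor 4: 'cdecfdce' (i=5, period=8)
emit factor 5: 'afedecfb' (i=13, period=8)
emit factor 6: 'addeefcde' (i=21, period=9)
emit factor 7: 'aaab' (i=30, period=4)
emit factor 8: 'a' (i=34, period=1)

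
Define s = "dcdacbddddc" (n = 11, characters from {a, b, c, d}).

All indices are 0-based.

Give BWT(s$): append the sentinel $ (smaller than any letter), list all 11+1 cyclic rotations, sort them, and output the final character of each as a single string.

cdcdadcd$ddb

rank  rotation      last
    0  $dcdacbddddc  c
    1  acbddddc$dcd  d
    2  bddddc$dcdac  c
    3  c$dcdacbdddd  d
    4  cbddddc$dcda  a
    5  cdacbddddc$d  d
    6  dacbddddc$dc  c
    7  dc$dcdacbddd  d
    8  dcdacbddddc$  $
    9  ddc$dcdacbdd  d
   10  dddc$dcdacbd  d
   11  ddddc$dcdacb  b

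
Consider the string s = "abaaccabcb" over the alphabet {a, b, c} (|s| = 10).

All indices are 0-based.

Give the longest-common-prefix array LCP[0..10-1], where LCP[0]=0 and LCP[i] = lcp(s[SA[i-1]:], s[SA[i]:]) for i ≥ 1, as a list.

[0, 1, 2, 1, 0, 1, 1, 0, 1, 1]

sorted suffixes:
  #0 SA[0]=2  'aaccabcb'
  #1 SA[1]=0  'abaaccabcb'
  #2 SA[2]=6  'abcb'
  #3 SA[3]=3  'accabcb'
  #4 SA[4]=9  'b'
  #5 SA[5]=1  'baaccabcb'
  #6 SA[6]=7  'bcb'
  #7 SA[7]=5  'cabcb'
  #8 SA[8]=8  'cb'
  #9 SA[9]=4  'ccabcb'

SA = [2, 0, 6, 3, 9, 1, 7, 5, 8, 4]
[i] adj suffixes → lcp
  [1] 2/0 → 1 ('a')
  [2] 0/6 → 2 ('ab')
  [3] 6/3 → 1 ('a')
  [4] 3/9 → 0 ('')
  [5] 9/1 → 1 ('b')
  [6] 1/7 → 1 ('b')
  [7] 7/5 → 0 ('')
  [8] 5/8 → 1 ('c')
  [9] 8/4 → 1 ('c')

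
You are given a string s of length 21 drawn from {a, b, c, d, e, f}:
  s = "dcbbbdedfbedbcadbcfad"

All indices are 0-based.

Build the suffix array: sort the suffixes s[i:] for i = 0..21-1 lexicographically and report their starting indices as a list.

[19, 14, 2, 3, 12, 16, 4, 9, 13, 1, 17, 20, 11, 15, 0, 5, 7, 10, 6, 18, 8]

sorted suffixes:
  #0 SA[0]=19  'ad'
  #1 SA[1]=14  'adbcfad'
  #2 SA[2]=2  'bbbdedfbedbcadbcfad'
  #3 SA[3]=3  'bbdedfbedbcadbcfad'
  #4 SA[4]=12  'bcadbcfad'
  #5 SA[5]=16  'bcfad'
  #6 SA[6]=4  'bdedfbedbcadbcfad'
  #7 SA[7]=9  'bedbcadbcfad'
  #8 SA[8]=13  'cadbcfad'
  #9 SA[9]=1  'cbbbdedfbedbcadbcfad'
  #10 SA[10]=17  'cfad'
  #11 SA[11]=20  'd'
  #12 SA[12]=11  'dbcadbcfad'
  #13 SA[13]=15  'dbcfad'
  #14 SA[14]=0  'dcbbbdedfbedbcadbcfad'
  #15 SA[15]=5  'dedfbedbcadbcfad'
  #16 SA[16]=7  'dfbedbcadbcfad'
  #17 SA[17]=10  'edbcadbcfad'
  #18 SA[18]=6  'edfbedbcadbcfad'
  #19 SA[19]=18  'fad'
  #20 SA[20]=8  'fbedbcadbcfad'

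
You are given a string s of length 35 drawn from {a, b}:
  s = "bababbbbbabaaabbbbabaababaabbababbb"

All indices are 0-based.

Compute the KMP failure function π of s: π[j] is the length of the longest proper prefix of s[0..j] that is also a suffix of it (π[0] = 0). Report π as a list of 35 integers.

π[0] = 0
j=1 s[j]='a': π[1]=0 (border '')
j=2 s[j]='b': π[2]=1 (border 'b')
j=3 s[j]='a': π[3]=2 (border 'ba')
j=4 s[j]='b': π[4]=3 (border 'bab')
j=5 s[j]='b': k: 3→1→0; π[5]=1 (border 'b')
j=6 s[j]='b': k: 1→0; π[6]=1 (border 'b')
j=7 s[j]='b': k: 1→0; π[7]=1 (border 'b')
j=8 s[j]='b': k: 1→0; π[8]=1 (border 'b')
j=9 s[j]='a': π[9]=2 (border 'ba')
j=10 s[j]='b': π[10]=3 (border 'bab')
j=11 s[j]='a': π[11]=4 (border 'baba')
j=12 s[j]='a': k: 4→2→0; π[12]=0 (border '')
j=13 s[j]='a': π[13]=0 (border '')
j=14 s[j]='b': π[14]=1 (border 'b')
j=15 s[j]='b': k: 1→0; π[15]=1 (border 'b')
j=16 s[j]='b': k: 1→0; π[16]=1 (border 'b')
j=17 s[j]='b': k: 1→0; π[17]=1 (border 'b')
j=18 s[j]='a': π[18]=2 (border 'ba')
j=19 s[j]='b': π[19]=3 (border 'bab')
j=20 s[j]='a': π[20]=4 (border 'baba')
j=21 s[j]='a': k: 4→2→0; π[21]=0 (border '')
j=22 s[j]='b': π[22]=1 (border 'b')
j=23 s[j]='a': π[23]=2 (border 'ba')
j=24 s[j]='b': π[24]=3 (border 'bab')
j=25 s[j]='a': π[25]=4 (border 'baba')
j=26 s[j]='a': k: 4→2→0; π[26]=0 (border '')
j=27 s[j]='b': π[27]=1 (border 'b')
j=28 s[j]='b': k: 1→0; π[28]=1 (border 'b')
j=29 s[j]='a': π[29]=2 (border 'ba')
j=30 s[j]='b': π[30]=3 (border 'bab')
j=31 s[j]='a': π[31]=4 (border 'baba')
j=32 s[j]='b': π[32]=5 (border 'babab')
j=33 s[j]='b': π[33]=6 (border 'bababb')
j=34 s[j]='b': π[34]=7 (border 'bababbb')

[0, 0, 1, 2, 3, 1, 1, 1, 1, 2, 3, 4, 0, 0, 1, 1, 1, 1, 2, 3, 4, 0, 1, 2, 3, 4, 0, 1, 1, 2, 3, 4, 5, 6, 7]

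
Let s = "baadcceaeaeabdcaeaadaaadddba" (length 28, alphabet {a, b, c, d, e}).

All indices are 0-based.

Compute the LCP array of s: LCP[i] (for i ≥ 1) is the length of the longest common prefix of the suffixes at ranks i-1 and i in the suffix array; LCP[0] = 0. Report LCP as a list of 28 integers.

sorted suffixes:
  #0 SA[0]=27  'a'
  #1 SA[1]=20  'aaadddba'
  #2 SA[2]=17  'aadaaadddba'
  #3 SA[3]=1  'aadcceaeaeabdcaeaadaaadddba'
  #4 SA[4]=21  'aadddba'
  #5 SA[5]=11  'abdcaeaadaaadddba'
  #6 SA[6]=18  'adaaadddba'
  #7 SA[7]=2  'adcceaeaeabdcaeaadaaadddba'
  #8 SA[8]=22  'adddba'
  #9 SA[9]=15  'aeaadaaadddba'
  #10 SA[10]=9  'aeabdcaeaadaaadddba'
  #11 SA[11]=7  'aeaeabdcaeaadaaadddba'
  #12 SA[12]=26  'ba'
  #13 SA[13]=0  'baadcceaeaeabdcaeaadaaadddba'
  #14 SA[14]=12  'bdcaeaadaaadddba'
  #15 SA[15]=14  'caeaadaaadddba'
  #16 SA[16]=4  'cceaeaeabdcaeaadaaadddba'
  #17 SA[17]=5  'ceaeaeabdcaeaadaaadddba'
  #18 SA[18]=19  'daaadddba'
  #19 SA[19]=25  'dba'
  #20 SA[20]=13  'dcaeaadaaadddba'
  #21 SA[21]=3  'dcceaeaeabdcaeaadaaadddba'
  #22 SA[22]=24  'ddba'
  #23 SA[23]=23  'dddba'
  #24 SA[24]=16  'eaadaaadddba'
  #25 SA[25]=10  'eabdcaeaadaaadddba'
  #26 SA[26]=8  'eaeabdcaeaadaaadddba'
  #27 SA[27]=6  'eaeaeabdcaeaadaaadddba'

SA = [27, 20, 17, 1, 21, 11, 18, 2, 22, 15, 9, 7, 26, 0, 12, 14, 4, 5, 19, 25, 13, 3, 24, 23, 16, 10, 8, 6]
rank  pair      lcp
   1  s[27:],s[20:]  1  'a'
   2  s[20:],s[17:]  2  'aa'
   3  s[17:],s[1:]  3  'aad'
   4  s[1:],s[21:]  3  'aad'
   5  s[21:],s[11:]  1  'a'
   6  s[11:],s[18:]  1  'a'
   7  s[18:],s[2:]  2  'ad'
   8  s[2:],s[22:]  2  'ad'
   9  s[22:],s[15:]  1  'a'
  10  s[15:],s[9:]  3  'aea'
  11  s[9:],s[7:]  3  'aea'
  12  s[7:],s[26:]  0  ''
  13  s[26:],s[0:]  2  'ba'
  14  s[0:],s[12:]  1  'b'
  15  s[12:],s[14:]  0  ''
  16  s[14:],s[4:]  1  'c'
  17  s[4:],s[5:]  1  'c'
  18  s[5:],s[19:]  0  ''
  19  s[19:],s[25:]  1  'd'
  20  s[25:],s[13:]  1  'd'
  21  s[13:],s[3:]  2  'dc'
  22  s[3:],s[24:]  1  'd'
  23  s[24:],s[23:]  2  'dd'
  24  s[23:],s[16:]  0  ''
  25  s[16:],s[10:]  2  'ea'
  26  s[10:],s[8:]  2  'ea'
  27  s[8:],s[6:]  4  'eaea'

[0, 1, 2, 3, 3, 1, 1, 2, 2, 1, 3, 3, 0, 2, 1, 0, 1, 1, 0, 1, 1, 2, 1, 2, 0, 2, 2, 4]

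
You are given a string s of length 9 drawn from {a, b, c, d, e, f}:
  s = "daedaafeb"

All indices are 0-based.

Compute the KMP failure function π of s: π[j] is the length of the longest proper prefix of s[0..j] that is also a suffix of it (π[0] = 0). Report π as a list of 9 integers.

π[0] = 0
j=1 s[j]='a': π[1]=0 (border '')
j=2 s[j]='e': π[2]=0 (border '')
j=3 s[j]='d': π[3]=1 (border 'd')
j=4 s[j]='a': π[4]=2 (border 'da')
j=5 s[j]='a': k: 2→0; π[5]=0 (border '')
j=6 s[j]='f': π[6]=0 (border '')
j=7 s[j]='e': π[7]=0 (border '')
j=8 s[j]='b': π[8]=0 (border '')

[0, 0, 0, 1, 2, 0, 0, 0, 0]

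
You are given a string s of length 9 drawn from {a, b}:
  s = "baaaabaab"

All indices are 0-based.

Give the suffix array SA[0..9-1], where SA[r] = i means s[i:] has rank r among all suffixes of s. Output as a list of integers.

sorted suffixes:
  #0 SA[0]=1  'aaaabaab'
  #1 SA[1]=2  'aaabaab'
  #2 SA[2]=6  'aab'
  #3 SA[3]=3  'aabaab'
  #4 SA[4]=7  'ab'
  #5 SA[5]=4  'abaab'
  #6 SA[6]=8  'b'
  #7 SA[7]=0  'baaaabaab'
  #8 SA[8]=5  'baab'

[1, 2, 6, 3, 7, 4, 8, 0, 5]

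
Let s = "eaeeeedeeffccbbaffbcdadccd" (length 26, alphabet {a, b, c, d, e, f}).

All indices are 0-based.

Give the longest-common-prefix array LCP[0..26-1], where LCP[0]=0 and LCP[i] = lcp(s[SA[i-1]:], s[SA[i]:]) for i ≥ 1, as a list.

[0, 1, 1, 0, 1, 1, 0, 1, 2, 1, 2, 0, 1, 1, 1, 0, 1, 1, 2, 3, 2, 1, 0, 1, 1, 2]

rank | idx | suffix
   0 |  21 | adccd
   1 |   1 | aeeeedeeffccbbaffbcdadccd
   2 |  15 | affbcdadccd
   3 |  14 | baffbcdadccd
   4 |  13 | bbaffbcdadccd
   5 |  18 | bcdadccd
   6 |  12 | cbbaffbcdadccd
   7 |  11 | ccbbaffbcdadccd
   8 |  23 | ccd
   9 |  24 | cd
  10 |  19 | cdadccd
  11 |  25 | d
  12 |  20 | dadccd
  13 |  22 | dccd
  14 |   6 | deeffccbbaffbcdadccd
  15 |   0 | eaeeeedeeffccbbaffbcdadccd
  16 |   5 | edeeffccbbaffbcdadccd
  17 |   4 | eedeeffccbbaffbcdadccd
  18 |   3 | eeedeeffccbbaffbcdadccd
  19 |   2 | eeeedeeffccbbaffbcdadccd
  20 |   7 | eeffccbbaffbcdadccd
  21 |   8 | effccbbaffbcdadccd
  22 |  17 | fbcdadccd
  23 |  10 | fccbbaffbcdadccd
  24 |  16 | ffbcdadccd
  25 |   9 | ffccbbaffbcdadccd

SA = [21, 1, 15, 14, 13, 18, 12, 11, 23, 24, 19, 25, 20, 22, 6, 0, 5, 4, 3, 2, 7, 8, 17, 10, 16, 9]
[i] adj suffixes → lcp
  [1] 21/1 → 1 ('a')
  [2] 1/15 → 1 ('a')
  [3] 15/14 → 0 ('')
  [4] 14/13 → 1 ('b')
  [5] 13/18 → 1 ('b')
  [6] 18/12 → 0 ('')
  [7] 12/11 → 1 ('c')
  [8] 11/23 → 2 ('cc')
  [9] 23/24 → 1 ('c')
  [10] 24/19 → 2 ('cd')
  [11] 19/25 → 0 ('')
  [12] 25/20 → 1 ('d')
  [13] 20/22 → 1 ('d')
  [14] 22/6 → 1 ('d')
  [15] 6/0 → 0 ('')
  [16] 0/5 → 1 ('e')
  [17] 5/4 → 1 ('e')
  [18] 4/3 → 2 ('ee')
  [19] 3/2 → 3 ('eee')
  [20] 2/7 → 2 ('ee')
  [21] 7/8 → 1 ('e')
  [22] 8/17 → 0 ('')
  [23] 17/10 → 1 ('f')
  [24] 10/16 → 1 ('f')
  [25] 16/9 → 2 ('ff')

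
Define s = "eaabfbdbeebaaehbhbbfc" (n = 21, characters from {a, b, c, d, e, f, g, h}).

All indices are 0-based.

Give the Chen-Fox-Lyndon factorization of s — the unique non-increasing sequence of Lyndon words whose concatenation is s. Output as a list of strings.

["e", "aabfbdbeebaaehbhbbfc"]

emit factor 1: 'e' (i=0, period=1)
emit factor 2: 'aabfbdbeebaaehbhbbfc' (i=1, period=20)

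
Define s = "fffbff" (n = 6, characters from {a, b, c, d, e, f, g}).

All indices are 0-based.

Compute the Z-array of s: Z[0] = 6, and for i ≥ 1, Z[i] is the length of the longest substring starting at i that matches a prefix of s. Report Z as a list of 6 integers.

[6, 2, 1, 0, 2, 1]

Z[0]=6
i=1: outside box; Z[1]=2 grow→box=[1,3)
i=2: min(r-i=1, Z[1]=2)=1; Z[2]=1
i=3: outside box; Z[3]=0
i=4: outside box; Z[4]=2 grow→box=[4,6)
i=5: min(r-i=1, Z[1]=2)=1; Z[5]=1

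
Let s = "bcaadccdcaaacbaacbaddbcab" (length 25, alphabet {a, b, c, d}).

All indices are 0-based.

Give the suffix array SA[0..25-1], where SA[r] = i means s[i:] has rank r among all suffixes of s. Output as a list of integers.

sorted suffixes:
  #0 SA[0]=9  'aaacbaacbaddbcab'
  #1 SA[1]=10  'aacbaacbaddbcab'
  #2 SA[2]=14  'aacbaddbcab'
  #3 SA[3]=2  'aadccdcaaacbaacbaddbcab'
  #4 SA[4]=23  'ab'
  #5 SA[5]=11  'acbaacbaddbcab'
  #6 SA[6]=15  'acbaddbcab'
  #7 SA[7]=3  'adccdcaaacbaacbaddbcab'
  #8 SA[8]=18  'addbcab'
  #9 SA[9]=24  'b'
  #10 SA[10]=13  'baacbaddbcab'
  #11 SA[11]=17  'baddbcab'
  #12 SA[12]=0  'bcaadccdcaaacbaacbaddbcab'
  #13 SA[13]=21  'bcab'
  #14 SA[14]=8  'caaacbaacbaddbcab'
  #15 SA[15]=1  'caadccdcaaacbaacbaddbcab'
  #16 SA[16]=22  'cab'
  #17 SA[17]=12  'cbaacbaddbcab'
  #18 SA[18]=16  'cbaddbcab'
  #19 SA[19]=5  'ccdcaaacbaacbaddbcab'
  #20 SA[20]=6  'cdcaaacbaacbaddbcab'
  #21 SA[21]=20  'dbcab'
  #22 SA[22]=7  'dcaaacbaacbaddbcab'
  #23 SA[23]=4  'dccdcaaacbaacbaddbcab'
  #24 SA[24]=19  'ddbcab'

[9, 10, 14, 2, 23, 11, 15, 3, 18, 24, 13, 17, 0, 21, 8, 1, 22, 12, 16, 5, 6, 20, 7, 4, 19]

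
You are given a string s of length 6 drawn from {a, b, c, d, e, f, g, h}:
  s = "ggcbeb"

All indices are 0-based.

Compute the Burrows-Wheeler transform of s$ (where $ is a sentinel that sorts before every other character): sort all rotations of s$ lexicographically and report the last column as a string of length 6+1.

rank  rotation last
    0  $ggcbeb  b
    1  b$ggcbe  e
    2  beb$ggc  c
    3  cbeb$gg  g
    4  eb$ggcb  b
    5  gcbeb$g  g
    6  ggcbeb$  $

becgbg$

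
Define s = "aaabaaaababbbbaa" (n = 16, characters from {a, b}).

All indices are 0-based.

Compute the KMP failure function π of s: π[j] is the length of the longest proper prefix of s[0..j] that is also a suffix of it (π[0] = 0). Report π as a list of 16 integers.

π[0] = 0
j=1 s[j]='a': π[1]=1 (border 'a')
j=2 s[j]='a': π[2]=2 (border 'aa')
j=3 s[j]='b': k: 2→1→0; π[3]=0 (border '')
j=4 s[j]='a': π[4]=1 (border 'a')
j=5 s[j]='a': π[5]=2 (border 'aa')
j=6 s[j]='a': π[6]=3 (border 'aaa')
j=7 s[j]='a': k: 3→2; π[7]=3 (border 'aaa')
j=8 s[j]='b': π[8]=4 (border 'aaab')
j=9 s[j]='a': π[9]=5 (border 'aaaba')
j=10 s[j]='b': k: 5→1→0; π[10]=0 (border '')
j=11 s[j]='b': π[11]=0 (border '')
j=12 s[j]='b': π[12]=0 (border '')
j=13 s[j]='b': π[13]=0 (border '')
j=14 s[j]='a': π[14]=1 (border 'a')
j=15 s[j]='a': π[15]=2 (border 'aa')

[0, 1, 2, 0, 1, 2, 3, 3, 4, 5, 0, 0, 0, 0, 1, 2]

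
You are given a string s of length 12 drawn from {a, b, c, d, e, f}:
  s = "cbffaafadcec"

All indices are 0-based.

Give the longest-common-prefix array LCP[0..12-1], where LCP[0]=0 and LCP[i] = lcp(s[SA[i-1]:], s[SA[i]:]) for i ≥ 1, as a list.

rank | idx | suffix
   0 |   4 | aafadcec
   1 |   7 | adcec
   2 |   5 | afadcec
   3 |   1 | bffaafadcec
   4 |  11 | c
   5 |   0 | cbffaafadcec
   6 |   9 | cec
   7 |   8 | dcec
   8 |  10 | ec
   9 |   3 | faafadcec
  10 |   6 | fadcec
  11 |   2 | ffaafadcec

SA = [4, 7, 5, 1, 11, 0, 9, 8, 10, 3, 6, 2]
rank  pair      lcp
   1  s[4:],s[7:]  1  'a'
   2  s[7:],s[5:]  1  'a'
   3  s[5:],s[1:]  0  ''
   4  s[1:],s[11:]  0  ''
   5  s[11:],s[0:]  1  'c'
   6  s[0:],s[9:]  1  'c'
   7  s[9:],s[8:]  0  ''
   8  s[8:],s[10:]  0  ''
   9  s[10:],s[3:]  0  ''
  10  s[3:],s[6:]  2  'fa'
  11  s[6:],s[2:]  1  'f'

[0, 1, 1, 0, 0, 1, 1, 0, 0, 0, 2, 1]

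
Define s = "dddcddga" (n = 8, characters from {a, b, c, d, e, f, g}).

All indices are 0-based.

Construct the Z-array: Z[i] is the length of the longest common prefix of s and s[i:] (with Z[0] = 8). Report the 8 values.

Z[0]=8
i=1: fresh scan; Z[1]=2 scan→box=[1,3)
i=2: min(r-i=1, Z[1]=2)=1; Z[2]=1
i=3: fresh scan; Z[3]=0
i=4: fresh scan; Z[4]=2 scan→box=[4,6)
i=5: min(r-i=1, Z[1]=2)=1; Z[5]=1
i=6: fresh scan; Z[6]=0
i=7: fresh scan; Z[7]=0

[8, 2, 1, 0, 2, 1, 0, 0]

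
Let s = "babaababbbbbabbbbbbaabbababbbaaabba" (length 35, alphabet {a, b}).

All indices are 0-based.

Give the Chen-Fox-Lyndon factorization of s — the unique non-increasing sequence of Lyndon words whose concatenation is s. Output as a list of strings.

emit factor 1: 'b' (i=0, period=1)
emit factor 2: 'ab' (i=1, period=2)
emit factor 3: 'aababbbbbabbbbbbaabbababbb' (i=3, period=26)
emit factor 4: 'aaabb' (i=29, period=5)
emit factor 5: 'a' (i=34, period=1)

["b", "ab", "aababbbbbabbbbbbaabbababbb", "aaabb", "a"]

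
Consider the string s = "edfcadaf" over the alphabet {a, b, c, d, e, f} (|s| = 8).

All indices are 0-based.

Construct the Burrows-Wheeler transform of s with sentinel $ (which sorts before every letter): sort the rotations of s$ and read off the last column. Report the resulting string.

fcdfae$ad

rank  rotation   last
    0  $edfcadaf  f
    1  adaf$edfc  c
    2  af$edfcad  d
    3  cadaf$edf  f
    4  daf$edfca  a
    5  dfcadaf$e  e
    6  edfcadaf$  $
    7  f$edfcada  a
    8  fcadaf$ed  d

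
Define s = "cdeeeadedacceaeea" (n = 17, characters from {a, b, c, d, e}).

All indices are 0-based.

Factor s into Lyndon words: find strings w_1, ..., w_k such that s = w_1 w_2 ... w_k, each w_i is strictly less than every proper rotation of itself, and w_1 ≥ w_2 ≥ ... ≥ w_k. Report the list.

emit factor 1: 'cdeee' (i=0, period=5)
emit factor 2: 'aded' (i=5, period=4)
emit factor 3: 'acceaee' (i=9, period=7)
emit factor 4: 'a' (i=16, period=1)

["cdeee", "aded", "acceaee", "a"]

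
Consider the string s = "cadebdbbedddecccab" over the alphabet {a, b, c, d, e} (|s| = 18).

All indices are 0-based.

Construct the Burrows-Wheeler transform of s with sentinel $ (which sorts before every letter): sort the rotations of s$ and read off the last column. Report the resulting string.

bccadebc$cebedadddb

rank  rotation             last
    0  $cadebdbbedddecccab  b
    1  ab$cadebdbbedddeccc  c
    2  adebdbbedddecccab$c  c
    3  b$cadebdbbedddeccca  a
    4  bbedddecccab$cadebd  d
    5  bdbbedddecccab$cade  e
    6  bedddecccab$cadebdb  b
    7  cab$cadebdbbedddecc  c
    8  cadebdbbedddecccab$  $
    9  ccab$cadebdbbedddec  c
   10  cccab$cadebdbbeddde  e
   11  dbbedddecccab$cadeb  b
   12  dddecccab$cadebdbbe  e
   13  ddecccab$cadebdbbed  d
   14  debdbbedddecccab$ca  a
   15  decccab$cadebdbbedd  d
   16  ebdbbedddecccab$cad  d
   17  ecccab$cadebdbbeddd  d
   18  edddecccab$cadebdbb  b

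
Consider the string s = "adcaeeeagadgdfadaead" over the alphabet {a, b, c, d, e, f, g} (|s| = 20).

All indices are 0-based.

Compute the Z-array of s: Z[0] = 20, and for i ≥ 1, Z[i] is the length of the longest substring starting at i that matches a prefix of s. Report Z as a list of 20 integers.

Z[0]=20
i=1: outside box; Z[1]=0
i=2: outside box; Z[2]=0
i=3: outside box; Z[3]=1 scan→box=[3,4)
i=4: outside box; Z[4]=0
i=5: outside box; Z[5]=0
i=6: outside box; Z[6]=0
i=7: outside box; Z[7]=1 scan→box=[7,8)
i=8: outside box; Z[8]=0
i=9: outside box; Z[9]=2 scan→box=[9,11)
i=10: min(r-i=1, Z[1]=0)=0; Z[10]=0
i=11: outside box; Z[11]=0
i=12: outside box; Z[12]=0
i=13: outside box; Z[13]=0
i=14: outside box; Z[14]=2 scan→box=[14,16)
i=15: min(r-i=1, Z[1]=0)=0; Z[15]=0
i=16: outside box; Z[16]=1 scan→box=[16,17)
i=17: outside box; Z[17]=0
i=18: outside box; Z[18]=2 scan→box=[18,20)
i=19: min(r-i=1, Z[1]=0)=0; Z[19]=0

[20, 0, 0, 1, 0, 0, 0, 1, 0, 2, 0, 0, 0, 0, 2, 0, 1, 0, 2, 0]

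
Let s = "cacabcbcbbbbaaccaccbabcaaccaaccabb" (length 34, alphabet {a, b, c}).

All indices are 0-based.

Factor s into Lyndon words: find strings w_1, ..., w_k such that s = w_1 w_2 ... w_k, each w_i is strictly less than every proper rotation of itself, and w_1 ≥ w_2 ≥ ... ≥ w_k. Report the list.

["c", "ac", "abcbcbbbb", "aaccaccbabc", "aaccaaccabb"]

emit factor 1: 'c' (i=0, period=1)
emit factor 2: 'ac' (i=1, period=2)
emit factor 3: 'abcbcbbbb' (i=3, period=9)
emit factor 4: 'aaccaccbabc' (i=12, period=11)
emit factor 5: 'aaccaaccabb' (i=23, period=11)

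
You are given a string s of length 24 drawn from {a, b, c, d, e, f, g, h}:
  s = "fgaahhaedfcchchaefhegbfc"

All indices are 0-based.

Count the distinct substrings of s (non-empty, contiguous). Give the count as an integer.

279

sorted suffixes:
  #0 SA[0]=2  'aahhaedfcchchaefhegbfc'
  #1 SA[1]=6  'aedfcchchaefhegbfc'
  #2 SA[2]=15  'aefhegbfc'
  #3 SA[3]=3  'ahhaedfcchchaefhegbfc'
  #4 SA[4]=21  'bfc'
  #5 SA[5]=23  'c'
  #6 SA[6]=10  'cchchaefhegbfc'
  #7 SA[7]=13  'chaefhegbfc'
  #8 SA[8]=11  'chchaefhegbfc'
  #9 SA[9]=8  'dfcchchaefhegbfc'
  #10 SA[10]=7  'edfcchchaefhegbfc'
  #11 SA[11]=16  'efhegbfc'
  #12 SA[12]=19  'egbfc'
  #13 SA[13]=22  'fc'
  #14 SA[14]=9  'fcchchaefhegbfc'
  #15 SA[15]=0  'fgaahhaedfcchchaefhegbfc'
  #16 SA[16]=17  'fhegbfc'
  #17 SA[17]=1  'gaahhaedfcchchaefhegbfc'
  #18 SA[18]=20  'gbfc'
  #19 SA[19]=5  'haedfcchchaefhegbfc'
  #20 SA[20]=14  'haefhegbfc'
  #21 SA[21]=12  'hchaefhegbfc'
  #22 SA[22]=18  'hegbfc'
  #23 SA[23]=4  'hhaedfcchchaefhegbfc'

SA = [2, 6, 15, 3, 21, 23, 10, 13, 11, 8, 7, 16, 19, 22, 9, 0, 17, 1, 20, 5, 14, 12, 18, 4]
rank  pair      lcp
   1  s[2:],s[6:]  1  'a'
   2  s[6:],s[15:]  2  'ae'
   3  s[15:],s[3:]  1  'a'
   4  s[3:],s[21:]  0  ''
   5  s[21:],s[23:]  0  ''
   6  s[23:],s[10:]  1  'c'
   7  s[10:],s[13:]  1  'c'
   8  s[13:],s[11:]  2  'ch'
   9  s[11:],s[8:]  0  ''
  10  s[8:],s[7:]  0  ''
  11  s[7:],s[16:]  1  'e'
  12  s[16:],s[19:]  1  'e'
  13  s[19:],s[22:]  0  ''
  14  s[22:],s[9:]  2  'fc'
  15  s[9:],s[0:]  1  'f'
  16  s[0:],s[17:]  1  'f'
  17  s[17:],s[1:]  0  ''
  18  s[1:],s[20:]  1  'g'
  19  s[20:],s[5:]  0  ''
  20  s[5:],s[14:]  3  'hae'
  21  s[14:],s[12:]  1  'h'
  22  s[12:],s[18:]  1  'h'
  23  s[18:],s[4:]  1  'h'

n(n+1)/2 = 24·25/2 = 300
Σ LCP = 0 + 1 + 2 + 1 + 0 + 0 + 1 + 1 + 2 + 0 + 0 + 1 + 1 + 0 + 2 + 1 + 1 + 0 + 1 + 0 + 3 + 1 + 1 + 1 = 21
distinct = 300 − 21 = 279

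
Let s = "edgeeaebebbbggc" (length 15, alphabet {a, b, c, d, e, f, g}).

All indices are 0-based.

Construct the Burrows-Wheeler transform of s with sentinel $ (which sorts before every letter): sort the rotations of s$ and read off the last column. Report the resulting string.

rank  rotation          last
    0  $edgeeaebebbbggc  c
    1  aebebbbggc$edgee  e
    2  bbbggc$edgeeaebe  e
    3  bbggc$edgeeaebeb  b
    4  bebbbggc$edgeeae  e
    5  bggc$edgeeaebebb  b
    6  c$edgeeaebebbbgg  g
    7  dgeeaebebbbggc$e  e
    8  eaebebbbggc$edge  e
    9  ebbbggc$edgeeaeb  b
   10  ebebbbggc$edgeea  a
   11  edgeeaebebbbggc$  $
   12  eeaebebbbggc$edg  g
   13  gc$edgeeaebebbbg  g
   14  geeaebebbbggc$ed  d
   15  ggc$edgeeaebebbb  b

ceebebgeeba$ggdb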